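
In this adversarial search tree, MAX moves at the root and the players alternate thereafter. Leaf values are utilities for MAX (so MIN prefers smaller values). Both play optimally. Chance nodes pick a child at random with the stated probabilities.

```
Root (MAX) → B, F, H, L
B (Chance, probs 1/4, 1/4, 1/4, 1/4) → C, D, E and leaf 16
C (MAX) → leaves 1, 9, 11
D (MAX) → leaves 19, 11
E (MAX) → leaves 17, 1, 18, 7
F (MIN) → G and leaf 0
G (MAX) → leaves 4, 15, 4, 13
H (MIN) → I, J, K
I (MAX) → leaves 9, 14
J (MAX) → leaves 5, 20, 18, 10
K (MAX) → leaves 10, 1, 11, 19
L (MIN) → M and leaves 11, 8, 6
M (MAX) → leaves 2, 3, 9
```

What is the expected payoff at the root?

C (MAX): max(1, 9, 11) = 11
D (MAX): max(19, 11) = 19
E (MAX): max(17, 1, 18, 7) = 18
B (Chance): 1/4·11 + 1/4·19 + 1/4·18 + 1/4·16 = 16
G (MAX): max(4, 15, 4, 13) = 15
F (MIN): min(15, 0) = 0
I (MAX): max(9, 14) = 14
J (MAX): max(5, 20, 18, 10) = 20
K (MAX): max(10, 1, 11, 19) = 19
H (MIN): min(14, 20, 19) = 14
M (MAX): max(2, 3, 9) = 9
L (MIN): min(9, 11, 8, 6) = 6
Root (MAX): max(16, 0, 14, 6) = 16

16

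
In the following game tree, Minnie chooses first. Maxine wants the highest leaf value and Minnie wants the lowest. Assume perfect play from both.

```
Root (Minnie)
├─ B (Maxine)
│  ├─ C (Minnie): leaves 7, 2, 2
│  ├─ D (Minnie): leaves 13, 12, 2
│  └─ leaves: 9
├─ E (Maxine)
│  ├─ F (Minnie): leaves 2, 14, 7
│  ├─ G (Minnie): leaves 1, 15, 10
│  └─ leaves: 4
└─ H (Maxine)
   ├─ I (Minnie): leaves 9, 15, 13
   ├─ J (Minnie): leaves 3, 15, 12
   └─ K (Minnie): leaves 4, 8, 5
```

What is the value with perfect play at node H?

9

I: min(9, 15, 13) = 9
J: min(3, 15, 12) = 3
K: min(4, 8, 5) = 4
H: max(9, 3, 4) = 9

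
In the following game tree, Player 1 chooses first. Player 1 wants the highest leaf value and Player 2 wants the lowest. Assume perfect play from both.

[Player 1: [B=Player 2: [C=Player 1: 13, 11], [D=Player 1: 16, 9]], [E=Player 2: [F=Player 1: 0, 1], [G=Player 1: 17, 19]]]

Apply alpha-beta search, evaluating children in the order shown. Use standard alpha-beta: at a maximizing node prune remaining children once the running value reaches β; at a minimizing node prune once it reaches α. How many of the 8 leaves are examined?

5

C [α=-∞,β=+∞]: v=13
D [α=-∞,β=13]: v=16 after child 1 ≥ β → β-cutoff, skip 1
B [α=-∞,β=+∞]: v=13
F [α=13,β=+∞]: v=1
E [α=13,β=+∞]: v=1 after child 1 ≤ α → α-cutoff, skip 1
Root [α=-∞,β=+∞]: v=13
Leaves evaluated: 5 of 8.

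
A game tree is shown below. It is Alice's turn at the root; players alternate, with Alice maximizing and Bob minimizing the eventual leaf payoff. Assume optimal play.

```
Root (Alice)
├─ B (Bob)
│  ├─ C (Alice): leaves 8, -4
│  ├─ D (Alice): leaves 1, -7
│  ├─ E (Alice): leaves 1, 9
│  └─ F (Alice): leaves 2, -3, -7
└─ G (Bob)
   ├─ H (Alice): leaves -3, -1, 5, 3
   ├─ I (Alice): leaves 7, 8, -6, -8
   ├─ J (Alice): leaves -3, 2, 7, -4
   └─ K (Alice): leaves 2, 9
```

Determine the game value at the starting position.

C (Alice): max(8, -4) = 8
D (Alice): max(1, -7) = 1
E (Alice): max(1, 9) = 9
F (Alice): max(2, -3, -7) = 2
B (Bob): min(8, 1, 9, 2) = 1
H (Alice): max(-3, -1, 5, 3) = 5
I (Alice): max(7, 8, -6, -8) = 8
J (Alice): max(-3, 2, 7, -4) = 7
K (Alice): max(2, 9) = 9
G (Bob): min(5, 8, 7, 9) = 5
Root (Alice): max(1, 5) = 5

5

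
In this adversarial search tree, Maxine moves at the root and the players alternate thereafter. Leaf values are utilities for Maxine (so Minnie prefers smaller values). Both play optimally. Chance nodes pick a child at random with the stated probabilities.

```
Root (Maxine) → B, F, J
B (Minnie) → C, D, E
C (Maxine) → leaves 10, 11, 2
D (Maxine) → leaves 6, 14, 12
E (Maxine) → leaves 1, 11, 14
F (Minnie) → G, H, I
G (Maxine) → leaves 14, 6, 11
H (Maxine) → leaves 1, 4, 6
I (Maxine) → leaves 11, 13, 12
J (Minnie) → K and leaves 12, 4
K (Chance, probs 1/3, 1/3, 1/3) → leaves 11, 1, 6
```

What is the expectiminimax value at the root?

11

C (Maxine): max(10, 11, 2) = 11
D (Maxine): max(6, 14, 12) = 14
E (Maxine): max(1, 11, 14) = 14
B (Minnie): min(11, 14, 14) = 11
G (Maxine): max(14, 6, 11) = 14
H (Maxine): max(1, 4, 6) = 6
I (Maxine): max(11, 13, 12) = 13
F (Minnie): min(14, 6, 13) = 6
K (Chance): 1/3·11 + 1/3·1 + 1/3·6 = 6
J (Minnie): min(6, 12, 4) = 4
Root (Maxine): max(11, 6, 4) = 11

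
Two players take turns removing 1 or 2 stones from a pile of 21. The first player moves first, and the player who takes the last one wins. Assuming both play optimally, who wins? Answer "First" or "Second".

i:   0  1  2  3  4  5  6  7  8  9 10 11 12 13 14 15 16 17 18 19 20 21
     L  W  W  L  W  W  L  W  W  L  W  W  L  W  W  L  W  W  L  W  W  L
Position 21 is L, so the second player wins.

Second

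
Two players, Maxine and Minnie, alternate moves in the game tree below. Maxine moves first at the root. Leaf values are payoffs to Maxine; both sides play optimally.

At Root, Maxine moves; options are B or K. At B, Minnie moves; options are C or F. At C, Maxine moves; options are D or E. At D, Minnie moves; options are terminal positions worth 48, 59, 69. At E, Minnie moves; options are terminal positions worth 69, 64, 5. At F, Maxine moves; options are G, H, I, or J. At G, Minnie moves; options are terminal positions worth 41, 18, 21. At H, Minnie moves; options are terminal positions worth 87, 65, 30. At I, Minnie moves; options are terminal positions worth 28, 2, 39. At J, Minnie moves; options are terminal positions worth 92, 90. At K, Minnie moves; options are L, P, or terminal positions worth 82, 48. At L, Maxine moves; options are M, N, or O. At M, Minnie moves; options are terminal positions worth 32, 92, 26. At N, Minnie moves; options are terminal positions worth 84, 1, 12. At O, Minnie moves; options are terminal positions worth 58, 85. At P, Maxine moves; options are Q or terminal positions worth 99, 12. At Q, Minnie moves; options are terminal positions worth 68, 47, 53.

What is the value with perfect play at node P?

Q: min(68, 47, 53) = 47
P: max(47, 99, 12) = 99

99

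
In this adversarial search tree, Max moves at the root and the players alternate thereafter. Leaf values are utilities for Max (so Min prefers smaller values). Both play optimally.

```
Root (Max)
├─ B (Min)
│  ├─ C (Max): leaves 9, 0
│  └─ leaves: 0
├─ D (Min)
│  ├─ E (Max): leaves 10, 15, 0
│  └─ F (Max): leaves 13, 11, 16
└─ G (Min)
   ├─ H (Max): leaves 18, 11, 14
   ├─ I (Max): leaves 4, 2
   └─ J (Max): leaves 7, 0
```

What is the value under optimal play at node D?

15

E: max(10, 15, 0) = 15
F: max(13, 11, 16) = 16
D: min(15, 16) = 15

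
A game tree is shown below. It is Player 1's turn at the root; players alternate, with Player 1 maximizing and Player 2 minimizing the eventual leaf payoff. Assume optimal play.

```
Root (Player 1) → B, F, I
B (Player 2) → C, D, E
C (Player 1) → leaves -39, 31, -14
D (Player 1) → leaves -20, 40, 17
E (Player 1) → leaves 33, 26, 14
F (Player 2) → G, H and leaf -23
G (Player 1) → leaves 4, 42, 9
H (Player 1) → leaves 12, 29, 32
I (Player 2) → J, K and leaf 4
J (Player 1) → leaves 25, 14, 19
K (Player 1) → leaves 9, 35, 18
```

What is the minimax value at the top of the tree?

31

C (Player 1): max(-39, 31, -14) = 31
D (Player 1): max(-20, 40, 17) = 40
E (Player 1): max(33, 26, 14) = 33
B (Player 2): min(31, 40, 33) = 31
G (Player 1): max(4, 42, 9) = 42
H (Player 1): max(12, 29, 32) = 32
F (Player 2): min(42, 32, -23) = -23
J (Player 1): max(25, 14, 19) = 25
K (Player 1): max(9, 35, 18) = 35
I (Player 2): min(25, 35, 4) = 4
Root (Player 1): max(31, -23, 4) = 31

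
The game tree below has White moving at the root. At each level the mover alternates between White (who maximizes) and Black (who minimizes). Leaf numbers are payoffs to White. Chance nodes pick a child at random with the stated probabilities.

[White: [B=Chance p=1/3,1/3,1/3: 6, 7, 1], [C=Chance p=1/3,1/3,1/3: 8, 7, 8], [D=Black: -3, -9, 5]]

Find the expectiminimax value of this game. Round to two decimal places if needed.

B (Chance): 1/3·6 + 1/3·7 + 1/3·1 = 4.67
C (Chance): 1/3·8 + 1/3·7 + 1/3·8 = 7.67
D (Black): min(-3, -9, 5) = -9
Root (White): max(4.67, 7.67, -9) = 7.67

7.67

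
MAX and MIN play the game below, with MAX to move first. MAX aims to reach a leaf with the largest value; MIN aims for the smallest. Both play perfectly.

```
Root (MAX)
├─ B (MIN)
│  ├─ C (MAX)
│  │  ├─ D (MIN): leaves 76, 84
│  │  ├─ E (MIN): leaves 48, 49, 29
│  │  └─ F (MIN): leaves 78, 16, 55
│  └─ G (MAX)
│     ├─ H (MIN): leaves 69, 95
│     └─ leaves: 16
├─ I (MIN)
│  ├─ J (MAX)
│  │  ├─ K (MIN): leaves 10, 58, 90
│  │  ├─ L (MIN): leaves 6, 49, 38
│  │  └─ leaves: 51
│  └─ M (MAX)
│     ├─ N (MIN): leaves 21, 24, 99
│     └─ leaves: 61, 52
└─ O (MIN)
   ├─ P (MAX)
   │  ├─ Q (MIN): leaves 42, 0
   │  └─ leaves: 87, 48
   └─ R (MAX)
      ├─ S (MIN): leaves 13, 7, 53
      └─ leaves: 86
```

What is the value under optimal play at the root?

86

D (MIN): min(76, 84) = 76
E (MIN): min(48, 49, 29) = 29
F (MIN): min(78, 16, 55) = 16
C (MAX): max(76, 29, 16) = 76
H (MIN): min(69, 95) = 69
G (MAX): max(69, 16) = 69
B (MIN): min(76, 69) = 69
K (MIN): min(10, 58, 90) = 10
L (MIN): min(6, 49, 38) = 6
J (MAX): max(10, 6, 51) = 51
N (MIN): min(21, 24, 99) = 21
M (MAX): max(21, 61, 52) = 61
I (MIN): min(51, 61) = 51
Q (MIN): min(42, 0) = 0
P (MAX): max(0, 87, 48) = 87
S (MIN): min(13, 7, 53) = 7
R (MAX): max(7, 86) = 86
O (MIN): min(87, 86) = 86
Root (MAX): max(69, 51, 86) = 86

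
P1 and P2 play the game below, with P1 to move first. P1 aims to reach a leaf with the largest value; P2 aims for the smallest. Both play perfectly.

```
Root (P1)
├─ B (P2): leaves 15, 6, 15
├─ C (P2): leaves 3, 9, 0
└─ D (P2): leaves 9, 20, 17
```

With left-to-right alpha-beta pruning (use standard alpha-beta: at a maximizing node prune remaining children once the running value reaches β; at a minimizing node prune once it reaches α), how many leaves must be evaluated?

B [α=-∞,β=+∞]: v=6
C [α=6,β=+∞]: v=3 after child 1 ≤ α → α-cutoff, skip 2
D [α=6,β=+∞]: v=9
Root [α=-∞,β=+∞]: v=9
Leaves evaluated: 7 of 9.

7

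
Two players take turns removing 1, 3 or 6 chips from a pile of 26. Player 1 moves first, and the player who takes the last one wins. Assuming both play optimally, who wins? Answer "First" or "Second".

First

Compute winning (W) and losing (L) positions by backward induction:
i:   0  1  2  3  4  5  6  7  8  9 10 11 12 13 14 15 16 17 18 19 20 21 22 23 24 25 26
     L  W  L  W  L  W  W  W  W  L  W  L  W  L  W  W  W  W  L  W  L  W  L  W  W  W  W
Position 26 is W, so the first player wins.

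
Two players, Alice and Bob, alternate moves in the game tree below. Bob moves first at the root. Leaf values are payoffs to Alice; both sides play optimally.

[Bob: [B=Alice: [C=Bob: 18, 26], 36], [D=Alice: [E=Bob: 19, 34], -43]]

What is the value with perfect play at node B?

C: min(18, 26) = 18
B: max(18, 36) = 36

36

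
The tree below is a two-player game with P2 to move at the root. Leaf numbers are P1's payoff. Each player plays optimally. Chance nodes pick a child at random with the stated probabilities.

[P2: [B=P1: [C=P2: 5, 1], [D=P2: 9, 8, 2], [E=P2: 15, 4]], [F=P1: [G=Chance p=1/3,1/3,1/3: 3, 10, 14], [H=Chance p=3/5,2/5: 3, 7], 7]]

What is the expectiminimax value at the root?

4

C (P2): min(5, 1) = 1
D (P2): min(9, 8, 2) = 2
E (P2): min(15, 4) = 4
B (P1): max(1, 2, 4) = 4
G (Chance): 1/3·3 + 1/3·10 + 1/3·14 = 9
H (Chance): 3/5·3 + 2/5·7 = 4.6
F (P1): max(9, 4.6, 7) = 9
Root (P2): min(4, 9) = 4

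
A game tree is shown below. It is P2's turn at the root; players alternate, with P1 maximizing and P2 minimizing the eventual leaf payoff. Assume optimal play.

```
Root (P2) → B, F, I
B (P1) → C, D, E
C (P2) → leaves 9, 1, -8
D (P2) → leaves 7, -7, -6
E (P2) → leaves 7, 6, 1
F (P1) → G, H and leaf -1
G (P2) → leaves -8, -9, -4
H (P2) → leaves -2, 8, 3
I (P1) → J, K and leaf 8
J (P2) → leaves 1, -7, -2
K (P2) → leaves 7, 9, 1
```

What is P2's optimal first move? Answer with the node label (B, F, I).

C (P2): min(9, 1, -8) = -8
D (P2): min(7, -7, -6) = -7
E (P2): min(7, 6, 1) = 1
B (P1): max(-8, -7, 1) = 1
G (P2): min(-8, -9, -4) = -9
H (P2): min(-2, 8, 3) = -2
F (P1): max(-9, -2, -1) = -1
J (P2): min(1, -7, -2) = -7
K (P2): min(7, 9, 1) = 1
I (P1): max(-7, 1, 8) = 8
Root (P2): min(1, -1, 8) = -1
P2 picks the child with the lowest value: F (value -1).

F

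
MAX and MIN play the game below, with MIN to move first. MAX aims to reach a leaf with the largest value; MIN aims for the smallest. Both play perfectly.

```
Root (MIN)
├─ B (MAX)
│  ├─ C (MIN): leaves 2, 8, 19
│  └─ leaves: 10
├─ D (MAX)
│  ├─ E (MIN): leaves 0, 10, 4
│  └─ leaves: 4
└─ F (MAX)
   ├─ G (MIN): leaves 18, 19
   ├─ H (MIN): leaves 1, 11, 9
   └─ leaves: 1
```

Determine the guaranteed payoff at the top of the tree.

4

C (MIN): min(2, 8, 19) = 2
B (MAX): max(2, 10) = 10
E (MIN): min(0, 10, 4) = 0
D (MAX): max(0, 4) = 4
G (MIN): min(18, 19) = 18
H (MIN): min(1, 11, 9) = 1
F (MAX): max(18, 1, 1) = 18
Root (MIN): min(10, 4, 18) = 4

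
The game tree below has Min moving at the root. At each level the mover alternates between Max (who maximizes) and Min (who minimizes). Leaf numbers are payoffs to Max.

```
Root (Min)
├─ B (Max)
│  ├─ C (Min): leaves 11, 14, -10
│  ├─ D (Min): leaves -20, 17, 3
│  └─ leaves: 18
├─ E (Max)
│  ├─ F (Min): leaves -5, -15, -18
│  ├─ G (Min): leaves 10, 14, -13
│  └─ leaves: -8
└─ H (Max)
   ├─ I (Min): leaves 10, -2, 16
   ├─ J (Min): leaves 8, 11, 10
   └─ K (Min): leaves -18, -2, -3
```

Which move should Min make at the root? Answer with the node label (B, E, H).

E

C (Min): min(11, 14, -10) = -10
D (Min): min(-20, 17, 3) = -20
B (Max): max(-10, -20, 18) = 18
F (Min): min(-5, -15, -18) = -18
G (Min): min(10, 14, -13) = -13
E (Max): max(-18, -13, -8) = -8
I (Min): min(10, -2, 16) = -2
J (Min): min(8, 11, 10) = 8
K (Min): min(-18, -2, -3) = -18
H (Max): max(-2, 8, -18) = 8
Root (Min): min(18, -8, 8) = -8
Min picks the child with the lowest value: E (value -8).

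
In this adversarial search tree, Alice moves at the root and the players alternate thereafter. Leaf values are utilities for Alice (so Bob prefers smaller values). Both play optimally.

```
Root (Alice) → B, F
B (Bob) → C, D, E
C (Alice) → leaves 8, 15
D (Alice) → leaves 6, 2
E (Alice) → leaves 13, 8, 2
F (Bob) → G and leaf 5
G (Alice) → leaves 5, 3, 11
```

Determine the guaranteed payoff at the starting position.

6

C (Alice): max(8, 15) = 15
D (Alice): max(6, 2) = 6
E (Alice): max(13, 8, 2) = 13
B (Bob): min(15, 6, 13) = 6
G (Alice): max(5, 3, 11) = 11
F (Bob): min(11, 5) = 5
Root (Alice): max(6, 5) = 6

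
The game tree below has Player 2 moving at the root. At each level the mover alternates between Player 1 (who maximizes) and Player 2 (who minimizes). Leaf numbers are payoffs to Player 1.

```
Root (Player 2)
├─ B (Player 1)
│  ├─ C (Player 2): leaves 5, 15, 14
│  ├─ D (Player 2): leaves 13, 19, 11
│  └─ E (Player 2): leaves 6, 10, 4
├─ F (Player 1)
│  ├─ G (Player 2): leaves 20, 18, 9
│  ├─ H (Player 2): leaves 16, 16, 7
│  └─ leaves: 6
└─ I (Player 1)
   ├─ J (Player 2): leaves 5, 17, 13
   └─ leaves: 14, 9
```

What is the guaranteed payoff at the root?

C (Player 2): min(5, 15, 14) = 5
D (Player 2): min(13, 19, 11) = 11
E (Player 2): min(6, 10, 4) = 4
B (Player 1): max(5, 11, 4) = 11
G (Player 2): min(20, 18, 9) = 9
H (Player 2): min(16, 16, 7) = 7
F (Player 1): max(9, 7, 6) = 9
J (Player 2): min(5, 17, 13) = 5
I (Player 1): max(5, 14, 9) = 14
Root (Player 2): min(11, 9, 14) = 9

9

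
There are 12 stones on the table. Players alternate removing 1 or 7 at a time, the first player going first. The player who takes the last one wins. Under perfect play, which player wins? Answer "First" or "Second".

Second

i:   0  1  2  3  4  5  6  7  8  9 10 11 12
     L  W  L  W  L  W  L  W  L  W  L  W  L
Position 12 is L, so the second player wins.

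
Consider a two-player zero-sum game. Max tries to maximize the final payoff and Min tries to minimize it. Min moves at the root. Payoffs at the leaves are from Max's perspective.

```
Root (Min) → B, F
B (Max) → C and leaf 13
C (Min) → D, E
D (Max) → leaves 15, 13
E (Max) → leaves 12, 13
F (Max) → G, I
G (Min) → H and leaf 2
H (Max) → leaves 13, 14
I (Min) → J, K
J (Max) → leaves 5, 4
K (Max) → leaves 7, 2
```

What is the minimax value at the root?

D (Max): max(15, 13) = 15
E (Max): max(12, 13) = 13
C (Min): min(15, 13) = 13
B (Max): max(13, 13) = 13
H (Max): max(13, 14) = 14
G (Min): min(14, 2) = 2
J (Max): max(5, 4) = 5
K (Max): max(7, 2) = 7
I (Min): min(5, 7) = 5
F (Max): max(2, 5) = 5
Root (Min): min(13, 5) = 5

5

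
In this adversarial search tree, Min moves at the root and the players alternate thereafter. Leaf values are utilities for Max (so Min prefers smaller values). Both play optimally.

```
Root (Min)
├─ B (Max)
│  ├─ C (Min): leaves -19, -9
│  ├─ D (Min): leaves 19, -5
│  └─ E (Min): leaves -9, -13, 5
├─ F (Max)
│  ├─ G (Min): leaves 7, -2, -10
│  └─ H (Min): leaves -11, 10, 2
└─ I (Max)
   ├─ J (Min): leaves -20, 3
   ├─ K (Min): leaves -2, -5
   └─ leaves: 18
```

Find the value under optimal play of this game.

C (Min): min(-19, -9) = -19
D (Min): min(19, -5) = -5
E (Min): min(-9, -13, 5) = -13
B (Max): max(-19, -5, -13) = -5
G (Min): min(7, -2, -10) = -10
H (Min): min(-11, 10, 2) = -11
F (Max): max(-10, -11) = -10
J (Min): min(-20, 3) = -20
K (Min): min(-2, -5) = -5
I (Max): max(-20, -5, 18) = 18
Root (Min): min(-5, -10, 18) = -10

-10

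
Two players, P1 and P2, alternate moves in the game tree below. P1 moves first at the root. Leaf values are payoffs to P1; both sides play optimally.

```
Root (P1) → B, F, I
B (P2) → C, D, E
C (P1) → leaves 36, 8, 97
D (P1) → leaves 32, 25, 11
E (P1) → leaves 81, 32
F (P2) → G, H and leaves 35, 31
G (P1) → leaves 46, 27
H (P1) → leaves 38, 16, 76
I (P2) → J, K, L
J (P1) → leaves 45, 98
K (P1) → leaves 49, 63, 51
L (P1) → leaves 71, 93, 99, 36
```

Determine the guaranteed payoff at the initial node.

C (P1): max(36, 8, 97) = 97
D (P1): max(32, 25, 11) = 32
E (P1): max(81, 32) = 81
B (P2): min(97, 32, 81) = 32
G (P1): max(46, 27) = 46
H (P1): max(38, 16, 76) = 76
F (P2): min(46, 76, 35, 31) = 31
J (P1): max(45, 98) = 98
K (P1): max(49, 63, 51) = 63
L (P1): max(71, 93, 99, 36) = 99
I (P2): min(98, 63, 99) = 63
Root (P1): max(32, 31, 63) = 63

63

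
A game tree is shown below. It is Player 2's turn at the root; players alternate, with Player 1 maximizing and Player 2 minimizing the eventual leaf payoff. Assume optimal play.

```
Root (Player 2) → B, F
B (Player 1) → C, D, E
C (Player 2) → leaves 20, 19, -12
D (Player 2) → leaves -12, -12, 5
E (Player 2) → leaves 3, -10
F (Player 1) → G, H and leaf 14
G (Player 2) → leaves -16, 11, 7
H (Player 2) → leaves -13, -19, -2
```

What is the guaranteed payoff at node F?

G: min(-16, 11, 7) = -16
H: min(-13, -19, -2) = -19
F: max(-16, -19, 14) = 14

14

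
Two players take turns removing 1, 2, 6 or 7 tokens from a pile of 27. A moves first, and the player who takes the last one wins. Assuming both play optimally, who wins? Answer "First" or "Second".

Compute winning (W) and losing (L) positions by backward induction:
i:   0  1  2  3  4  5  6  7  8  9 10 11 12 13 14 15 16 17 18 19 20 21 22 23 24 25 26 27
     L  W  W  L  W  W  W  W  L  W  W  L  W  W  W  W  L  W  W  L  W  W  W  W  L  W  W  L
Position 27 is L, so the second player wins.

Second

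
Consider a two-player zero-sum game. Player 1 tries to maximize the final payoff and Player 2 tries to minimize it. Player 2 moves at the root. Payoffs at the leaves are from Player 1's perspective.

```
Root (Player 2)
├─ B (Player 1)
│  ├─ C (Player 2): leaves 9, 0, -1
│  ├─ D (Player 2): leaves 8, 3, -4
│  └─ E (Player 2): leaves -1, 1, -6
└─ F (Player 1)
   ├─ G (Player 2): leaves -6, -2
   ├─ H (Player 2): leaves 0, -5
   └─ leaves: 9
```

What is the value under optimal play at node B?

C: min(9, 0, -1) = -1
D: min(8, 3, -4) = -4
E: min(-1, 1, -6) = -6
B: max(-1, -4, -6) = -1

-1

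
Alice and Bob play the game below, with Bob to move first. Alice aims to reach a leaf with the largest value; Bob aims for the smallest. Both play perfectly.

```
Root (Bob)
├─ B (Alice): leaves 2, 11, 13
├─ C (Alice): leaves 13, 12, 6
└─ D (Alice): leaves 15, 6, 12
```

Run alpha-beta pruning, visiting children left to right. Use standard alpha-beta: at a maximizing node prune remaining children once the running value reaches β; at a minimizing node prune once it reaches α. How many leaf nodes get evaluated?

B [α=-∞,β=+∞]: v=13
C [α=-∞,β=13]: v=13 after child 1 ≥ β → β-cutoff, skip 2
D [α=-∞,β=13]: v=15 after child 1 ≥ β → β-cutoff, skip 2
Root [α=-∞,β=+∞]: v=13
Leaves evaluated: 5 of 9.

5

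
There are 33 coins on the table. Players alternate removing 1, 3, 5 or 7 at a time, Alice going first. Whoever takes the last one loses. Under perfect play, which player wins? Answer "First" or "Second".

W/L table (W = player to move can force a win):
i:   0  1  2  3  4  5  6  7  8  9 10 11 12 13 14 15 16 17 18 19 20 21 22 23 24 25 26 27 28 29 30 31 32 33
     W  L  W  L  W  L  W  L  W  L  W  L  W  L  W  L  W  L  W  L  W  L  W  L  W  L  W  L  W  L  W  L  W  L
Position 33 is L, so the second player wins.

Second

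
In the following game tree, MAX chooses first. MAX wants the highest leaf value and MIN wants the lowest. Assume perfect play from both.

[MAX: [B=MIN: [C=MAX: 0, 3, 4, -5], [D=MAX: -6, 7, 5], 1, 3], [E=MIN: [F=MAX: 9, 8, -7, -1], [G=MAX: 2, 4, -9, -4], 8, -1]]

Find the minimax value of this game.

1

C (MAX): max(0, 3, 4, -5) = 4
D (MAX): max(-6, 7, 5) = 7
B (MIN): min(4, 7, 1, 3) = 1
F (MAX): max(9, 8, -7, -1) = 9
G (MAX): max(2, 4, -9, -4) = 4
E (MIN): min(9, 4, 8, -1) = -1
Root (MAX): max(1, -1) = 1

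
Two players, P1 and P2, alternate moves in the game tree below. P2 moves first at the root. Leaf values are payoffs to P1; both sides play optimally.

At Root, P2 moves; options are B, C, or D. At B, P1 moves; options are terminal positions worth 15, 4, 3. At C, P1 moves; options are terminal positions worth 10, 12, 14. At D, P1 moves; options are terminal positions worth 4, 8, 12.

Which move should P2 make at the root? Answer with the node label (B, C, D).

B (P1): max(15, 4, 3) = 15
C (P1): max(10, 12, 14) = 14
D (P1): max(4, 8, 12) = 12
Root (P2): min(15, 14, 12) = 12
P2 picks the child with the lowest value: D (value 12).

D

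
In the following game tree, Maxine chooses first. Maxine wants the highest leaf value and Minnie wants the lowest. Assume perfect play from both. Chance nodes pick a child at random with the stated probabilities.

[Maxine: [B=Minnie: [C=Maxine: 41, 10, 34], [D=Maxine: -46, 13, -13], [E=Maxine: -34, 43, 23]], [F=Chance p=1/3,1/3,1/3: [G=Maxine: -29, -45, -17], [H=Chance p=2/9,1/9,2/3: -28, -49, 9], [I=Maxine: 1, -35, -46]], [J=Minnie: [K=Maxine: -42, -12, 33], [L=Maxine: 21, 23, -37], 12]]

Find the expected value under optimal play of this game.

C (Maxine): max(41, 10, 34) = 41
D (Maxine): max(-46, 13, -13) = 13
E (Maxine): max(-34, 43, 23) = 43
B (Minnie): min(41, 13, 43) = 13
G (Maxine): max(-29, -45, -17) = -17
H (Chance): 2/9·-28 + 1/9·-49 + 2/3·9 = -5.67
I (Maxine): max(1, -35, -46) = 1
F (Chance): 1/3·-17 + 1/3·-5.67 + 1/3·1 = -7.22
K (Maxine): max(-42, -12, 33) = 33
L (Maxine): max(21, 23, -37) = 23
J (Minnie): min(33, 23, 12) = 12
Root (Maxine): max(13, -7.22, 12) = 13

13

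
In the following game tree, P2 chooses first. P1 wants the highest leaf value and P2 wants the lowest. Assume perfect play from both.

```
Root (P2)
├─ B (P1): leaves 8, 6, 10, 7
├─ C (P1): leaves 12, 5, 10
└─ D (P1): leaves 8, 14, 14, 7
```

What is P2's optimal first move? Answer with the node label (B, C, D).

B (P1): max(8, 6, 10, 7) = 10
C (P1): max(12, 5, 10) = 12
D (P1): max(8, 14, 14, 7) = 14
Root (P2): min(10, 12, 14) = 10
P2 picks the child with the lowest value: B (value 10).

B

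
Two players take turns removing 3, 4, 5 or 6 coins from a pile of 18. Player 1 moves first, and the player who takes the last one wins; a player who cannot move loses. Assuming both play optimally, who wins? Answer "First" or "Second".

Second

Compute winning (W) and losing (L) positions by backward induction:
i:   0  1  2  3  4  5  6  7  8  9 10 11 12 13 14 15 16 17 18
     L  L  L  W  W  W  W  W  W  L  L  L  W  W  W  W  W  W  L
Position 18 is L, so the second player wins.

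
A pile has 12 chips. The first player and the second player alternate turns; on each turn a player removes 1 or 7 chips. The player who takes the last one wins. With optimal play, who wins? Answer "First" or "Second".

Compute winning (W) and losing (L) positions by backward induction:
i:   0  1  2  3  4  5  6  7  8  9 10 11 12
     L  W  L  W  L  W  L  W  L  W  L  W  L
Position 12 is L, so the second player wins.

Second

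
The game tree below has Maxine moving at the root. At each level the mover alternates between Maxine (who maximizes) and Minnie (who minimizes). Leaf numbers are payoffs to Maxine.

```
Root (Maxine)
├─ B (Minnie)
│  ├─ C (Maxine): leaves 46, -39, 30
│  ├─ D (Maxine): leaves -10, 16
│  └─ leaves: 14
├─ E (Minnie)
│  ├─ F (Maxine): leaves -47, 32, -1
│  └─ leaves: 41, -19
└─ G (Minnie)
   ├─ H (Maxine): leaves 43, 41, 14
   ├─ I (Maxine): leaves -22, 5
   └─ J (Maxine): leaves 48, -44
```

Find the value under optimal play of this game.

14

C (Maxine): max(46, -39, 30) = 46
D (Maxine): max(-10, 16) = 16
B (Minnie): min(46, 16, 14) = 14
F (Maxine): max(-47, 32, -1) = 32
E (Minnie): min(32, 41, -19) = -19
H (Maxine): max(43, 41, 14) = 43
I (Maxine): max(-22, 5) = 5
J (Maxine): max(48, -44) = 48
G (Minnie): min(43, 5, 48) = 5
Root (Maxine): max(14, -19, 5) = 14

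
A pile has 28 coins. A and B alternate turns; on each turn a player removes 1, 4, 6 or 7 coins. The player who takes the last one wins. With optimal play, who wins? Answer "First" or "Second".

i:   0  1  2  3  4  5  6  7  8  9 10 11 12 13 14 15 16 17 18 19 20 21 22 23 24 25 26 27 28
     L  W  L  W  W  L  W  W  W  W  L  W  W  L  W  L  W  W  L  W  W  W  W  L  W  W  L  W  L
Position 28 is L, so the second player wins.

Second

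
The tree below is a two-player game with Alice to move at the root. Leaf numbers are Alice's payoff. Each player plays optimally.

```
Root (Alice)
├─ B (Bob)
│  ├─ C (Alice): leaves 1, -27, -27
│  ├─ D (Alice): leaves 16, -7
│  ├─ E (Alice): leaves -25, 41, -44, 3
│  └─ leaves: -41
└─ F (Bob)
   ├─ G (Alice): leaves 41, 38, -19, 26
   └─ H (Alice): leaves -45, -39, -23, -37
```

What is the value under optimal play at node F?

-23

G: max(41, 38, -19, 26) = 41
H: max(-45, -39, -23, -37) = -23
F: min(41, -23) = -23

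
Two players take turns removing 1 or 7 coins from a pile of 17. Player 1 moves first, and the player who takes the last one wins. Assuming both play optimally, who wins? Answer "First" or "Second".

Compute winning (W) and losing (L) positions by backward induction:
i:   0  1  2  3  4  5  6  7  8  9 10 11 12 13 14 15 16 17
     L  W  L  W  L  W  L  W  L  W  L  W  L  W  L  W  L  W
Position 17 is W, so the first player wins.

First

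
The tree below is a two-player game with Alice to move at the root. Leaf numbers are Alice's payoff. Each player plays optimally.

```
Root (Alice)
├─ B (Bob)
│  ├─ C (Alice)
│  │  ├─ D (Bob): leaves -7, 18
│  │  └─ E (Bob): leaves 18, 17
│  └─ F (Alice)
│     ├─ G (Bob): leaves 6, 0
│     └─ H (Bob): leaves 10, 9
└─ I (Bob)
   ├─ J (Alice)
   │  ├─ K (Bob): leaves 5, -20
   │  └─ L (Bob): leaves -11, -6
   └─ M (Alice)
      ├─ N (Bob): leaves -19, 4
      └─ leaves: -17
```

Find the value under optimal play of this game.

D (Bob): min(-7, 18) = -7
E (Bob): min(18, 17) = 17
C (Alice): max(-7, 17) = 17
G (Bob): min(6, 0) = 0
H (Bob): min(10, 9) = 9
F (Alice): max(0, 9) = 9
B (Bob): min(17, 9) = 9
K (Bob): min(5, -20) = -20
L (Bob): min(-11, -6) = -11
J (Alice): max(-20, -11) = -11
N (Bob): min(-19, 4) = -19
M (Alice): max(-19, -17) = -17
I (Bob): min(-11, -17) = -17
Root (Alice): max(9, -17) = 9

9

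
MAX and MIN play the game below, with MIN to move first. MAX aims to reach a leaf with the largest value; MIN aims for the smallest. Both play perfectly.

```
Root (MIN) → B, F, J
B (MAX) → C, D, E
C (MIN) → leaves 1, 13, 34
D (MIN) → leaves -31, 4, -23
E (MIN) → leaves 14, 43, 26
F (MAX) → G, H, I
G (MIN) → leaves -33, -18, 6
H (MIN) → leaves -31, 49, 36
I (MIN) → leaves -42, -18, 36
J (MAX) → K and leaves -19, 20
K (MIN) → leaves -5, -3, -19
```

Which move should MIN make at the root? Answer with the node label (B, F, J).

C (MIN): min(1, 13, 34) = 1
D (MIN): min(-31, 4, -23) = -31
E (MIN): min(14, 43, 26) = 14
B (MAX): max(1, -31, 14) = 14
G (MIN): min(-33, -18, 6) = -33
H (MIN): min(-31, 49, 36) = -31
I (MIN): min(-42, -18, 36) = -42
F (MAX): max(-33, -31, -42) = -31
K (MIN): min(-5, -3, -19) = -19
J (MAX): max(-19, -19, 20) = 20
Root (MIN): min(14, -31, 20) = -31
MIN picks the child with the lowest value: F (value -31).

F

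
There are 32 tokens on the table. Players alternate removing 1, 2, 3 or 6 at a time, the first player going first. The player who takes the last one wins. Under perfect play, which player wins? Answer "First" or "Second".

Second

i:   0  1  2  3  4  5  6  7  8  9 10 11 12 13 14 15 16 17 18 19 20 21 22 23 24 25 26 27 28 29 30 31 32
     L  W  W  W  L  W  W  W  L  W  W  W  L  W  W  W  L  W  W  W  L  W  W  W  L  W  W  W  L  W  W  W  L
Position 32 is L, so the second player wins.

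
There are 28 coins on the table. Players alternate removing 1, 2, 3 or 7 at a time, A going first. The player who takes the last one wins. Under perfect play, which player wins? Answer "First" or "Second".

Second

Compute winning (W) and losing (L) positions by backward induction:
i:   0  1  2  3  4  5  6  7  8  9 10 11 12 13 14 15 16 17 18 19 20 21 22 23 24 25 26 27 28
     L  W  W  W  L  W  W  W  L  W  W  W  L  W  W  W  L  W  W  W  L  W  W  W  L  W  W  W  L
Position 28 is L, so the second player wins.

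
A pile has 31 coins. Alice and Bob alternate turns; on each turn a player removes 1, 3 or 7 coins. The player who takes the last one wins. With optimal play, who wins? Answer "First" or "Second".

Positions where the player to move wins (W) vs loses (L):
i:   0  1  2  3  4  5  6  7  8  9 10 11 12 13 14 15 16 17 18 19 20 21 22 23 24 25 26 27 28 29 30 31
     L  W  L  W  L  W  L  W  L  W  L  W  L  W  L  W  L  W  L  W  L  W  L  W  L  W  L  W  L  W  L  W
Position 31 is W, so the first player wins.

First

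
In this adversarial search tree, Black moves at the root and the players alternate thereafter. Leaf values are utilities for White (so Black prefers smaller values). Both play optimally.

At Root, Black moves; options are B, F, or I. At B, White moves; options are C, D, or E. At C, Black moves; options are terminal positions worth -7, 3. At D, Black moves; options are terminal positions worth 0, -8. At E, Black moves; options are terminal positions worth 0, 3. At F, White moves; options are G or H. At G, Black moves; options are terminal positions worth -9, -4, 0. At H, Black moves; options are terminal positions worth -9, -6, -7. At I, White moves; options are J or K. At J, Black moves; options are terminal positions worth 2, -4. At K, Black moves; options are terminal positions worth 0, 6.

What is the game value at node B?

C: min(-7, 3) = -7
D: min(0, -8) = -8
E: min(0, 3) = 0
B: max(-7, -8, 0) = 0

0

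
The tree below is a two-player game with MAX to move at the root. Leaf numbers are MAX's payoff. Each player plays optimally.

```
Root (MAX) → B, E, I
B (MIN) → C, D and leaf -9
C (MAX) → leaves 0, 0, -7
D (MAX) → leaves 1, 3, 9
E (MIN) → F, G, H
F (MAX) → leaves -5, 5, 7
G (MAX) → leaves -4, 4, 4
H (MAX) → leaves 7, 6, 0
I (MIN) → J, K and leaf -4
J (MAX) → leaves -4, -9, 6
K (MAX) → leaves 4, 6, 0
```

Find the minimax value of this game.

4

C (MAX): max(0, 0, -7) = 0
D (MAX): max(1, 3, 9) = 9
B (MIN): min(0, 9, -9) = -9
F (MAX): max(-5, 5, 7) = 7
G (MAX): max(-4, 4, 4) = 4
H (MAX): max(7, 6, 0) = 7
E (MIN): min(7, 4, 7) = 4
J (MAX): max(-4, -9, 6) = 6
K (MAX): max(4, 6, 0) = 6
I (MIN): min(6, 6, -4) = -4
Root (MAX): max(-9, 4, -4) = 4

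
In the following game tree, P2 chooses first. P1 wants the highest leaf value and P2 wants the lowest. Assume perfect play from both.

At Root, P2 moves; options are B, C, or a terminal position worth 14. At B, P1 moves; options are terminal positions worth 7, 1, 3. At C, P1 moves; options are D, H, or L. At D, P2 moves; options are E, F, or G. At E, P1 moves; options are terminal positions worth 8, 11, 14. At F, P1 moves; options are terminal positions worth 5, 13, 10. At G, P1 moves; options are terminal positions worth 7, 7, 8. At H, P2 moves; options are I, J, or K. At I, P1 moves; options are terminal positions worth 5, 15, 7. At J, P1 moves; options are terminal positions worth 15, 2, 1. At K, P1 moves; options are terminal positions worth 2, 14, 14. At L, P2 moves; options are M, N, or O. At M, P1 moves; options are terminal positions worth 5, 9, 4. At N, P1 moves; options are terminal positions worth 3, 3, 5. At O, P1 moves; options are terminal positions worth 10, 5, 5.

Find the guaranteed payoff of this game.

B (P1): max(7, 1, 3) = 7
E (P1): max(8, 11, 14) = 14
F (P1): max(5, 13, 10) = 13
G (P1): max(7, 7, 8) = 8
D (P2): min(14, 13, 8) = 8
I (P1): max(5, 15, 7) = 15
J (P1): max(15, 2, 1) = 15
K (P1): max(2, 14, 14) = 14
H (P2): min(15, 15, 14) = 14
M (P1): max(5, 9, 4) = 9
N (P1): max(3, 3, 5) = 5
O (P1): max(10, 5, 5) = 10
L (P2): min(9, 5, 10) = 5
C (P1): max(8, 14, 5) = 14
Root (P2): min(7, 14, 14) = 7

7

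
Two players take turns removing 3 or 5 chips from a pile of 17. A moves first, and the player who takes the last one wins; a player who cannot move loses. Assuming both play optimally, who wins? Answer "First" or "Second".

Second

W/L table (W = player to move can force a win):
i:   0  1  2  3  4  5  6  7  8  9 10 11 12 13 14 15 16 17
     L  L  L  W  W  W  W  W  L  L  L  W  W  W  W  W  L  L
Position 17 is L, so the second player wins.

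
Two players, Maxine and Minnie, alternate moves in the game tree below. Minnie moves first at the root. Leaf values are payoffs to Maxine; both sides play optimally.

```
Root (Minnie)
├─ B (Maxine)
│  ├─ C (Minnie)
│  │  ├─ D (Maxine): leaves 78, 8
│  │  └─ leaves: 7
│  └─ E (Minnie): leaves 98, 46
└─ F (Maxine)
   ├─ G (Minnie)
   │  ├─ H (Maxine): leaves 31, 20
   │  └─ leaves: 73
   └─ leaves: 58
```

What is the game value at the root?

D (Maxine): max(78, 8) = 78
C (Minnie): min(78, 7) = 7
E (Minnie): min(98, 46) = 46
B (Maxine): max(7, 46) = 46
H (Maxine): max(31, 20) = 31
G (Minnie): min(31, 73) = 31
F (Maxine): max(31, 58) = 58
Root (Minnie): min(46, 58) = 46

46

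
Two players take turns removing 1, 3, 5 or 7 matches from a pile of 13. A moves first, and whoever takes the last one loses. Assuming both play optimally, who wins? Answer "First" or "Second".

Second

i:   0  1  2  3  4  5  6  7  8  9 10 11 12 13
     W  L  W  L  W  L  W  L  W  L  W  L  W  L
Position 13 is L, so the second player wins.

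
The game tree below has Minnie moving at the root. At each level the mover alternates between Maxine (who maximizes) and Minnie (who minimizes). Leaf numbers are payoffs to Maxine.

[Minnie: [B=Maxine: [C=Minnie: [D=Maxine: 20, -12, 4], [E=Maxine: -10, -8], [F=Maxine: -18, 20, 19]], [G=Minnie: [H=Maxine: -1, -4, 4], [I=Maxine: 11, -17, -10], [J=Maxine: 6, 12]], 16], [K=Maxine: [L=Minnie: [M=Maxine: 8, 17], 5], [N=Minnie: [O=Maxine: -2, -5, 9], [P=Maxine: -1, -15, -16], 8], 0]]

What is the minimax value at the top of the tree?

5

D (Maxine): max(20, -12, 4) = 20
E (Maxine): max(-10, -8) = -8
F (Maxine): max(-18, 20, 19) = 20
C (Minnie): min(20, -8, 20) = -8
H (Maxine): max(-1, -4, 4) = 4
I (Maxine): max(11, -17, -10) = 11
J (Maxine): max(6, 12) = 12
G (Minnie): min(4, 11, 12) = 4
B (Maxine): max(-8, 4, 16) = 16
M (Maxine): max(8, 17) = 17
L (Minnie): min(17, 5) = 5
O (Maxine): max(-2, -5, 9) = 9
P (Maxine): max(-1, -15, -16) = -1
N (Minnie): min(9, -1, 8) = -1
K (Maxine): max(5, -1, 0) = 5
Root (Minnie): min(16, 5) = 5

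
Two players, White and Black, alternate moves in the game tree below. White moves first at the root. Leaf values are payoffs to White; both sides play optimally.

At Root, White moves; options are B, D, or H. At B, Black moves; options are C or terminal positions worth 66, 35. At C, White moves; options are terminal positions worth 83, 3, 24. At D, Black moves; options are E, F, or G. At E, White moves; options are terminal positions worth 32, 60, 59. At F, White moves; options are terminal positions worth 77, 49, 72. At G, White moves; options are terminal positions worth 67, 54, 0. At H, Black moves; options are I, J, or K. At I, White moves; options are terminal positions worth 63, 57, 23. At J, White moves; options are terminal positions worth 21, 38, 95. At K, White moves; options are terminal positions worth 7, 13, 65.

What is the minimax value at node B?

C: max(83, 3, 24) = 83
B: min(83, 66, 35) = 35

35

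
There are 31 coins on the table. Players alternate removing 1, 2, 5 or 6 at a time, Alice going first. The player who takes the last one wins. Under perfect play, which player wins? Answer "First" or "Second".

W/L table (W = player to move can force a win):
i:   0  1  2  3  4  5  6  7  8  9 10 11 12 13 14 15 16 17 18 19 20 21 22 23 24 25 26 27 28 29 30 31
     L  W  W  L  W  W  W  L  W  W  L  W  W  W  L  W  W  L  W  W  W  L  W  W  L  W  W  W  L  W  W  L
Position 31 is L, so the second player wins.

Second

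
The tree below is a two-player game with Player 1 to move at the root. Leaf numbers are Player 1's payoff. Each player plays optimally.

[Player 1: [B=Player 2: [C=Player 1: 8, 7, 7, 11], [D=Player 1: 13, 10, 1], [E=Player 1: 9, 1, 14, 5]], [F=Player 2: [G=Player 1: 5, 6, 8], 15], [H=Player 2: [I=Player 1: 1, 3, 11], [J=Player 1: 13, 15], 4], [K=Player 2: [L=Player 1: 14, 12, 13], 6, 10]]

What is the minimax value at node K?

6

L: max(14, 12, 13) = 14
K: min(14, 6, 10) = 6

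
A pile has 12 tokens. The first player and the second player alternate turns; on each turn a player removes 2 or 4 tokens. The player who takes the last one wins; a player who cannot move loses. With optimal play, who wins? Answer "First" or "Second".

Second

Compute winning (W) and losing (L) positions by backward induction:
i:   0  1  2  3  4  5  6  7  8  9 10 11 12
     L  L  W  W  W  W  L  L  W  W  W  W  L
Position 12 is L, so the second player wins.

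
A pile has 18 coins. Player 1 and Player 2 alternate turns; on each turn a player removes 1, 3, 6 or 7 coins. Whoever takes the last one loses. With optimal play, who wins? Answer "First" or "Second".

Mark each pile size as W (mover wins) or L (mover loses):
i:   0  1  2  3  4  5  6  7  8  9 10 11 12 13 14 15 16 17 18
     W  L  W  L  W  L  W  W  W  W  W  W  W  L  W  L  W  L  W
Position 18 is W, so the first player wins.

First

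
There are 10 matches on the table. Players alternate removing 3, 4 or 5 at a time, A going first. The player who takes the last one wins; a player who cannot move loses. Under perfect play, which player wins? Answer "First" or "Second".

Second

Positions where the player to move wins (W) vs loses (L):
i:   0  1  2  3  4  5  6  7  8  9 10
     L  L  L  W  W  W  W  W  L  L  L
Position 10 is L, so the second player wins.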